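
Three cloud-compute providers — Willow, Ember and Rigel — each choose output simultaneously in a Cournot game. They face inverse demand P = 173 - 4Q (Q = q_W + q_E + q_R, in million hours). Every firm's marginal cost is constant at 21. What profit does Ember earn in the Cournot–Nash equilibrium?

A representative firm's profit is π_i = q_i(173 - 4Q) - 21q_i.
First-order condition (treating rivals' output as given): 152 - 8q_i - 4·Σ_{j≠i} q_j = 0.
With identical firms every q_j equals q_i, so Σ_{j≠i} q_j = 2q_i and 152 = 16q_i, giving q_i = 19/2.
Price P = 173 - 4·(57/2) = 59.
Ember's profit: (59 - 21)·(19/2) = 361.

361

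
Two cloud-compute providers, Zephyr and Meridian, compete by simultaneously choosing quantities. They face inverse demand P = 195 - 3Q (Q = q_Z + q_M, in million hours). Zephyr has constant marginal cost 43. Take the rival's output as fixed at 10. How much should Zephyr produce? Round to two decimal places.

20.33

With the rival's output fixed at 10, Zephyr's profit is π_Z = (195 - 3·10 - 3q_Z)q_Z - (43q_Z) = (165 - 3q_Z)q_Z - (43q_Z).
∂π_Z/∂q_Z = 122 - 6q_Z = 0, so q_Z = 61/3.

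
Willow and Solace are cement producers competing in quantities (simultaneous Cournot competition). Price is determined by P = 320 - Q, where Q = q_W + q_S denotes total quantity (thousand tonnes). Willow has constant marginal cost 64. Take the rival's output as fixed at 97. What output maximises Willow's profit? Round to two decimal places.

With the rival's output fixed at 97, Willow's profit is π_W = (320 - 97 - q_W)q_W - (64q_W) = (223 - q_W)q_W - (64q_W).
∂π_W/∂q_W = 159 - 2q_W = 0, so q_W = 159/2.

79.50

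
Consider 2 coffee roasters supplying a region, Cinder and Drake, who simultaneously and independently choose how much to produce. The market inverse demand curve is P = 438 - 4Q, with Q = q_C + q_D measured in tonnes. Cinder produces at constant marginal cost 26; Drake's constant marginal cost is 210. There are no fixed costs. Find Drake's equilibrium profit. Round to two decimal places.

53.78

Cinder's profit: π_C = (438 - 4Q)q_C - (26q_C). Setting ∂π_C/∂q_C = 0: 412 - 8q_C - 4(q_D) = 0.
Drake's first-order condition: 228 - 8q_D - 4(q_C) = 0.
Best responses: q_C = (412 - 4q_D)/8, q_D = (228 - 4q_C)/8.
Solving the pair: q_C = 149/3, q_D = 11/3.
Price P = 438 - 4·(160/3) = 674/3.
Drake's profit: (674/3 - 210)·(11/3) = 484/9.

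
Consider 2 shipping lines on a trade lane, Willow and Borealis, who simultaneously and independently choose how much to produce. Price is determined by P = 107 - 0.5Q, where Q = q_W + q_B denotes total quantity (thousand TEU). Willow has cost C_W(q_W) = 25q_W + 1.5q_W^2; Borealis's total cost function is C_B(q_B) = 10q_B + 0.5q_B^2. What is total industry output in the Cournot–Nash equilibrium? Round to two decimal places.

59.68

Willow's profit: π_W = (107 - 0.5Q)q_W - (25q_W + (3/2)q_W²). Setting ∂π_W/∂q_W = 0: 82 - 4q_W - (1/2)(q_B) = 0.
Borealis's first-order condition: 97 - 2q_B - (1/2)(q_W) = 0.
Rearranging gives the reaction functions q_W = (82 - (1/2)q_B)/4 and q_B = (97 - (1/2)q_W)/2.
Solving the pair: q_W = 462/31, q_B = 1388/31.
Total output Q = 462/31 + 1388/31 = 1850/31.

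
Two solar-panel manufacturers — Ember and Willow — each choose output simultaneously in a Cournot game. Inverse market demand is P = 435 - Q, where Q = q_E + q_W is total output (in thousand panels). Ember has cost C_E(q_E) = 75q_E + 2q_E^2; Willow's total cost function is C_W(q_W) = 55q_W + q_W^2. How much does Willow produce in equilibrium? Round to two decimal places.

83.48

Ember's profit: π_E = (435 - Q)q_E - (75q_E + 2q_E²). Setting ∂π_E/∂q_E = 0: 360 - 6q_E - (q_W) = 0.
Willow's profit: π_W = (435 - Q)q_W - (55q_W + q_W²). Setting ∂π_W/∂q_W = 0: 380 - 4q_W - (q_E) = 0.
Best responses: q_E = (360 - q_W)/6, q_W = (380 - q_E)/4.
Substituting one into the other gives q_E = 1060/23 and q_W = 1920/23.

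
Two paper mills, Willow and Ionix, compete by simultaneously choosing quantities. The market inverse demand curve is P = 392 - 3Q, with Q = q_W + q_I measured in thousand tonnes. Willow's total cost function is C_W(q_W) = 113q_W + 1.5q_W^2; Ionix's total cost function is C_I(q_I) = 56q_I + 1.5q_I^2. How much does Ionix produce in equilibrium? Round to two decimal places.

30.38

Willow's profit: π_W = (392 - 3Q)q_W - (113q_W + (3/2)q_W²). Setting ∂π_W/∂q_W = 0: 279 - 9q_W - 3(q_I) = 0.
Ionix's first-order condition: 336 - 9q_I - 3(q_W) = 0.
Best responses: q_W = (279 - 3q_I)/9, q_I = (336 - 3q_W)/9.
Solving the pair: q_W = 167/8, q_I = 243/8.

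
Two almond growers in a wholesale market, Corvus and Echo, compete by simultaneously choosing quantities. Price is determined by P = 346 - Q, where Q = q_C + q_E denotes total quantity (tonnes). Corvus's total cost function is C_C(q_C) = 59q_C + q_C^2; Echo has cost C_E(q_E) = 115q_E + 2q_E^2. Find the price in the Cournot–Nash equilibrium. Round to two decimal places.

Corvus's profit: π_C = (346 - Q)q_C - (59q_C + q_C²). Setting ∂π_C/∂q_C = 0: 287 - 4q_C - (q_E) = 0.
Echo's profit: π_E = (346 - Q)q_E - (115q_E + 2q_E²). Setting ∂π_E/∂q_E = 0: 231 - 6q_E - (q_C) = 0.
So q_C = (287 - q_E)/4 and q_E = (231 - q_C)/6.
Substituting one into the other gives q_C = 1491/23 and q_E = 637/23.
Total output Q = 92.5217, so price P = 346 - 92.5217 = 253.4783.

253.48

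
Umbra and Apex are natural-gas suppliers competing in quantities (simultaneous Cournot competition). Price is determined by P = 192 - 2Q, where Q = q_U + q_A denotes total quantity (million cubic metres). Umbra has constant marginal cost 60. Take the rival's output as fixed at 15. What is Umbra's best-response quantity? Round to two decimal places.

With the rival's output fixed at 15, Umbra's profit is π_U = (192 - 2·15 - 2q_U)q_U - (60q_U) = (162 - 2q_U)q_U - (60q_U).
∂π_U/∂q_U = 102 - 4q_U = 0, so q_U = 51/2.

25.50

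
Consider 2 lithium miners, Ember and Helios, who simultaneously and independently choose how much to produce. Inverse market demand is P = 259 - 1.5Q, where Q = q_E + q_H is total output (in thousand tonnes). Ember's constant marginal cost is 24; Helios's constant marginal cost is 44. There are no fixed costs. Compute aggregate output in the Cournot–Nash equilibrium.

Ember's profit: π_E = (259 - 1.5Q)q_E - (24q_E). Setting ∂π_E/∂q_E = 0: 235 - 3q_E - (3/2)(q_H) = 0.
Helios's profit: π_H = (259 - 1.5Q)q_H - (44q_H). Setting ∂π_H/∂q_H = 0: 215 - 3q_H - (3/2)(q_E) = 0.
Best responses: q_E = (235 - (3/2)q_H)/3, q_H = (215 - (3/2)q_E)/3.
Substituting one into the other gives q_E = 170/3 and q_H = 130/3.
Total output Q = 170/3 + 130/3 = 100.

100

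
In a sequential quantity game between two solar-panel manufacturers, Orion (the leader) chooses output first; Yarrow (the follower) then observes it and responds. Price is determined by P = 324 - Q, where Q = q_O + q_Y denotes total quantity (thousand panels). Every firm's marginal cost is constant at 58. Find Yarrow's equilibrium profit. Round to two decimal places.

4422.25

The follower Yarrow best-responds to any q_O: π_Y = (324 - Q)q_Y - 58q_Y.
Setting the follower's marginal profit to zero, 266 - q_O - 2q_Y = 0, i.e. q_Y = (266 - q_O)/2.
Orion substitutes q_Y(q_O) into its own profit: π_O = q_O(324 - q_O - (266 - q_O)/2) - 58q_O = (191 - (1/2)q_O)q_O - 58q_O.
The leader's first-order condition 133 - q_O = 0 yields q_O = 133.
Then q_Y = (266 - 133)/2 = 133/2.
Price P = 324 - 399/2 = 249/2.
Yarrow's profit: (249/2 - 58)·(133/2) = 4422.2500.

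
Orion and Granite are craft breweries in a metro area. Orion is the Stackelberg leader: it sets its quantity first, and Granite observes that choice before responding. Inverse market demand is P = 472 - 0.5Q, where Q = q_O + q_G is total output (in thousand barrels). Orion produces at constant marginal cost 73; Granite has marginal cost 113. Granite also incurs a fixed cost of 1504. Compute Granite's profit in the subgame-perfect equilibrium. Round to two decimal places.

Solve by backward induction. Given q_O, the follower Granite maximises π_G = (472 - (1/2)q_O - (1/2)q_G)q_G - 113q_G.
∂π_G/∂q_G = 359 - (1/2)q_O - q_G = 0 gives the reaction function q_G = (359 - (1/2)q_O).
The leader anticipates this reaction. Substituting into P = 472 - 0.5Q gives P = 585/2 - (1/4)q_O, so π_O = (585/2 - (1/4)q_O)q_O - 73q_O.
Maximising: ∂π_O/∂q_O = 439/2 - (1/2)q_O = 0, giving q_O = 439.
Then q_G = (359 - (1/2)·439) = 279/2.
Price P = 472 - (1/2)·(1157/2) = 731/4.
Granite's profit: (731/4 - 113)·(279/2) - 1504 = 8226.1250.

8226.13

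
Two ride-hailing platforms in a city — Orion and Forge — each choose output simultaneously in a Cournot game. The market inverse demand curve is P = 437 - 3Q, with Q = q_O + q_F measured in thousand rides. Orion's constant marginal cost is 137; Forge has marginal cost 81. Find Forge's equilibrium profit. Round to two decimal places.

Orion's profit: π_O = (437 - 3Q)q_O - (137q_O). Setting ∂π_O/∂q_O = 0: 300 - 6q_O - 3(q_F) = 0.
Forge's first-order condition: 356 - 6q_F - 3(q_O) = 0.
Rearranging gives the reaction functions q_O = (300 - 3q_F)/6 and q_F = (356 - 3q_O)/6.
Solving the pair: q_O = 244/9, q_F = 412/9.
Price P = 437 - 3·(656/9) = 655/3.
Forge's profit: (655/3 - 81)·(412/9) = 6286.8148.

6286.81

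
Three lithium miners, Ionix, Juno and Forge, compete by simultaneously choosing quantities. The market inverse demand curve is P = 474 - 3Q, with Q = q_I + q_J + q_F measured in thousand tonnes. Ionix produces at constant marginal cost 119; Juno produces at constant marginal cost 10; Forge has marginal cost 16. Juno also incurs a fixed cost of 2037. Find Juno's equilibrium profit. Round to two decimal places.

Ionix's profit: π_I = (474 - 3Q)q_I - (119q_I). Setting ∂π_I/∂q_I = 0: 355 - 6q_I - 3(q_J + q_F) = 0.
Juno's profit: π_J = (474 - 3Q)q_J - (10q_J). Setting ∂π_J/∂q_J = 0: 464 - 6q_J - 3(q_I + q_F) = 0.
Forge's profit: π_F = (474 - 3Q)q_F - (16q_F). Setting ∂π_F/∂q_F = 0: 458 - 6q_F - 3(q_I + q_J) = 0.
Adding the 3 conditions: 1277 − 6Q − 6Q = 0, i.e. Q = 1277/12.
Back-substituting: q_I = (355 − 1277/4)/3 = 143/12, q_J = (464 − 1277/4)/3 = 193/4, q_F = (458 − 1277/4)/3 = 185/4.
Price P = 474 - 3·(1277/12) = 619/4.
Juno's profit: (619/4 - 10)·(193/4) - 2037 = 4947.1875.

4947.19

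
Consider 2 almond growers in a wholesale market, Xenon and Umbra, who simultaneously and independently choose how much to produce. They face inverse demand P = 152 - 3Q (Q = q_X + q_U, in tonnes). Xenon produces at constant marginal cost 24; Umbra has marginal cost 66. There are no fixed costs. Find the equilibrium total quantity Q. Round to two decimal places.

Xenon's profit: π_X = (152 - 3Q)q_X - (24q_X). Setting ∂π_X/∂q_X = 0: 128 - 6q_X - 3(q_U) = 0.
Umbra's profit: π_U = (152 - 3Q)q_U - (66q_U). Setting ∂π_U/∂q_U = 0: 86 - 6q_U - 3(q_X) = 0.
So q_X = (128 - 3q_U)/6 and q_U = (86 - 3q_X)/6.
Solving the pair: q_X = 170/9, q_U = 44/9.
Total output Q = 170/9 + 44/9 = 214/9.

23.78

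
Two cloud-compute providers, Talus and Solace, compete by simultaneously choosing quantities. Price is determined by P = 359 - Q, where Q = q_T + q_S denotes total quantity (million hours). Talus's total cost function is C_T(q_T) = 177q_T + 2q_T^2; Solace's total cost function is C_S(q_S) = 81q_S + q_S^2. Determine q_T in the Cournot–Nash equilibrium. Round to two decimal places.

19.57

Talus's profit: π_T = (359 - Q)q_T - (177q_T + 2q_T²). Setting ∂π_T/∂q_T = 0: 182 - 6q_T - (q_S) = 0.
Solace's first-order condition: 278 - 4q_S - (q_T) = 0.
Best responses: q_T = (182 - q_S)/6, q_S = (278 - q_T)/4.
Solving the pair: q_T = 450/23, q_S = 1486/23.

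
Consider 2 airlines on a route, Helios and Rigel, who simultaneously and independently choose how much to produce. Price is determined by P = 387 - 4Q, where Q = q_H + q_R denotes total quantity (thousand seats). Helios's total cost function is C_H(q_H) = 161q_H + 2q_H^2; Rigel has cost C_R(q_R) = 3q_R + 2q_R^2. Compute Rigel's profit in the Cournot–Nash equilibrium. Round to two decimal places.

Helios's profit: π_H = (387 - 4Q)q_H - (161q_H + 2q_H²). Setting ∂π_H/∂q_H = 0: 226 - 12q_H - 4(q_R) = 0.
Rigel's profit: π_R = (387 - 4Q)q_R - (3q_R + 2q_R²). Setting ∂π_R/∂q_R = 0: 384 - 12q_R - 4(q_H) = 0.
Best responses: q_H = (226 - 4q_R)/12, q_R = (384 - 4q_H)/12.
Substituting one into the other gives q_H = 147/16 and q_R = 463/16.
Price P = 387 - 4·(305/8) = 469/2.
Rigel's profit: (469/2)·(463/16) - 3·(463/16) - 2(463/16)² = 5024.2734.

5024.27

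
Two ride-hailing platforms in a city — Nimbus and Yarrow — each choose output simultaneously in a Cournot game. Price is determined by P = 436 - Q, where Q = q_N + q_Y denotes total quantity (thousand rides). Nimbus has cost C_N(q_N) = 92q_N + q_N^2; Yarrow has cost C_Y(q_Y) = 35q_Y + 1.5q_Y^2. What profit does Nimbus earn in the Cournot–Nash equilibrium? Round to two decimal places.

9638.57

Nimbus's profit: π_N = (436 - Q)q_N - (92q_N + q_N²). Setting ∂π_N/∂q_N = 0: 344 - 4q_N - (q_Y) = 0.
Yarrow's first-order condition: 401 - 5q_Y - (q_N) = 0.
Rearranging gives the reaction functions q_N = (344 - q_Y)/4 and q_Y = (401 - q_N)/5.
Solving the pair: q_N = 1319/19, q_Y = 1260/19.
Price P = 436 - 135.7368 = 300.2632.
Nimbus's profit: 300.2632·(1319/19) - 92·(1319/19) - (1319/19)² = 9638.5651.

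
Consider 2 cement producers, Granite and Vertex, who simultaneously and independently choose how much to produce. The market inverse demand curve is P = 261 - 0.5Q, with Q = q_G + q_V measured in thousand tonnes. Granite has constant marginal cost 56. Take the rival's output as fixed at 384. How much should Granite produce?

With the rival's output fixed at 384, Granite's profit is π_G = (261 - (1/2)·384 - (1/2)q_G)q_G - (56q_G) = (69 - (1/2)q_G)q_G - (56q_G).
∂π_G/∂q_G = 13 - q_G = 0, so q_G = 13.

13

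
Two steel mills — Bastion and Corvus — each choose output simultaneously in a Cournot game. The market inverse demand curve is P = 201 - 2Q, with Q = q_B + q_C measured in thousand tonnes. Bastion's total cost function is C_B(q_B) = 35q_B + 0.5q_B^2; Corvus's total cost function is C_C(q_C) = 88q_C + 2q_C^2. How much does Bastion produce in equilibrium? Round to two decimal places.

Bastion's profit: π_B = (201 - 2Q)q_B - (35q_B + (1/2)q_B²). Setting ∂π_B/∂q_B = 0: 166 - 5q_B - 2(q_C) = 0.
Corvus's first-order condition: 113 - 8q_C - 2(q_B) = 0.
So q_B = (166 - 2q_C)/5 and q_C = (113 - 2q_B)/8.
Solving the pair: q_B = 551/18, q_C = 233/36.

30.61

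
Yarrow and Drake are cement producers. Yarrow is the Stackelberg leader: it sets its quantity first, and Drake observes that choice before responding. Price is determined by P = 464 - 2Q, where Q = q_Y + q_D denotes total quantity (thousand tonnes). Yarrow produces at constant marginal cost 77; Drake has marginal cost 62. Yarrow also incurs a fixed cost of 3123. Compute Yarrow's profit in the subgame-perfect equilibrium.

Solve by backward induction. Given q_Y, the follower Drake maximises π_D = (464 - 2q_Y - 2q_D)q_D - 62q_D.
Setting the follower's marginal profit to zero, 402 - 2q_Y - 4q_D = 0, i.e. q_D = (402 - 2q_Y)/4.
The leader anticipates this reaction. Substituting into P = 464 - 2Q gives P = 263 - q_Y, so π_Y = (263 - q_Y)q_Y - 77q_Y.
The leader's first-order condition 186 - 2q_Y = 0 yields q_Y = 93.
Then q_D = (402 - 2·93)/4 = 54.
Price P = 464 - 2·147 = 170.
Yarrow's profit: (170 - 77)·93 - 3123 = 5526.

5526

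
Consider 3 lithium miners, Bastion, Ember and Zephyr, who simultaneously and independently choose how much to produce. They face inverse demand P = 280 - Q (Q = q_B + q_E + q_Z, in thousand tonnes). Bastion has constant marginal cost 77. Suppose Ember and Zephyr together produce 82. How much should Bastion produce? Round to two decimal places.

With rivals' combined output fixed at 82, Bastion's profit is π_B = (280 - 82 - q_B)q_B - (77q_B) = (198 - q_B)q_B - (77q_B).
∂π_B/∂q_B = 121 - 2q_B = 0, so q_B = 121/2.

60.50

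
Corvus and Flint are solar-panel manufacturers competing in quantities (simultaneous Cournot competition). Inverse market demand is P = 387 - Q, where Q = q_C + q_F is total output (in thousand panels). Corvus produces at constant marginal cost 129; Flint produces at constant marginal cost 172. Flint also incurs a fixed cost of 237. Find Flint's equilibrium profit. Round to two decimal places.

3050.11

Corvus's profit: π_C = (387 - Q)q_C - (129q_C). Setting ∂π_C/∂q_C = 0: 258 - 2q_C - (q_F) = 0.
Flint's profit: π_F = (387 - Q)q_F - (172q_F). Setting ∂π_F/∂q_F = 0: 215 - 2q_F - (q_C) = 0.
Rearranging gives the reaction functions q_C = (258 - q_F)/2 and q_F = (215 - q_C)/2.
Substituting one into the other gives q_C = 301/3 and q_F = 172/3.
Price P = 387 - 473/3 = 688/3.
Flint's profit: (688/3 - 172)·(172/3) - 237 = 3050.1111.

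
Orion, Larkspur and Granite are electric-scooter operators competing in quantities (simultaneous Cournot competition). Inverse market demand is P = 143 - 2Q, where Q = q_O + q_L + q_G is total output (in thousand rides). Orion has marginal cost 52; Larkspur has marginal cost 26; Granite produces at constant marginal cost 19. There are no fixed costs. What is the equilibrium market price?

60

Orion's profit: π_O = (143 - 2Q)q_O - (52q_O). Setting ∂π_O/∂q_O = 0: 91 - 4q_O - 2(q_L + q_G) = 0.
Larkspur's profit: π_L = (143 - 2Q)q_L - (26q_L). Setting ∂π_L/∂q_L = 0: 117 - 4q_L - 2(q_O + q_G) = 0.
Granite's first-order condition: 124 - 4q_G - 2(q_O + q_L) = 0.
Adding the 3 first-order conditions: 332 − 8Q = 0, so Q = 83/2.
Back-substituting: q_O = (91 − 83)/2 = 4, q_L = (117 − 83)/2 = 17, q_G = (124 − 83)/2 = 41/2.
Total output Q = 83/2, so price P = 143 - 2·(83/2) = 60.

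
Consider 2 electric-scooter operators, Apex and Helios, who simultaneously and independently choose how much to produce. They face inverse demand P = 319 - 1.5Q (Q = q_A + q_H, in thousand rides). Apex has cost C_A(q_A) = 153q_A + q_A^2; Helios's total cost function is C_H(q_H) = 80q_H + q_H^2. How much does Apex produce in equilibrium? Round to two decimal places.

20.73

Apex's profit: π_A = (319 - 1.5Q)q_A - (153q_A + q_A²). Setting ∂π_A/∂q_A = 0: 166 - 5q_A - (3/2)(q_H) = 0.
Helios's first-order condition: 239 - 5q_H - (3/2)(q_A) = 0.
Rearranging gives the reaction functions q_A = (166 - (3/2)q_H)/5 and q_H = (239 - (3/2)q_A)/5.
Solving the pair: q_A = 1886/91, q_H = 41.5824.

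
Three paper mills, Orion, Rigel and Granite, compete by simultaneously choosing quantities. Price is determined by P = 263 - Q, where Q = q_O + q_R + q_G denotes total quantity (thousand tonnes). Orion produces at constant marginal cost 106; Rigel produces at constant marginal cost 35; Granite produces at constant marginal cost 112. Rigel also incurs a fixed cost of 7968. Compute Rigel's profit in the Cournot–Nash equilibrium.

868

Orion's profit: π_O = (263 - Q)q_O - (106q_O). Setting ∂π_O/∂q_O = 0: 157 - 2q_O - (q_R + q_G) = 0.
Rigel's first-order condition: 228 - 2q_R - (q_O + q_G) = 0.
Granite's profit: π_G = (263 - Q)q_G - (112q_G). Setting ∂π_G/∂q_G = 0: 151 - 2q_G - (q_O + q_R) = 0.
Adding the 3 first-order conditions: 536 − 4Q = 0, so Q = 134.
Back-substituting: q_O = (157 − 134) = 23, q_R = (228 − 134) = 94, q_G = (151 − 134) = 17.
Price P = 263 - 134 = 129.
Rigel's profit: (129 - 35)·94 - 7968 = 868.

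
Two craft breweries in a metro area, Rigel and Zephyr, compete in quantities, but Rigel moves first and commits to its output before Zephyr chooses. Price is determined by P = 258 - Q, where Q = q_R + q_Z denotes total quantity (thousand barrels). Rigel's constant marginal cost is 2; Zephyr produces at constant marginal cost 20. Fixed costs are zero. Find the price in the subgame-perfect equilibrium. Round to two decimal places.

70.50

The follower Zephyr best-responds to any q_R: π_Z = (258 - Q)q_Z - 20q_Z.
Setting the follower's marginal profit to zero, 238 - q_R - 2q_Z = 0, i.e. q_Z = (238 - q_R)/2.
The leader anticipates this reaction. Substituting into P = 258 - Q gives P = 139 - (1/2)q_R, so π_R = (139 - (1/2)q_R)q_R - 2q_R.
The leader's first-order condition 137 - q_R = 0 yields q_R = 137.
Then q_Z = (238 - 137)/2 = 101/2.
Total output Q = 375/2, so price P = 258 - 375/2 = 141/2.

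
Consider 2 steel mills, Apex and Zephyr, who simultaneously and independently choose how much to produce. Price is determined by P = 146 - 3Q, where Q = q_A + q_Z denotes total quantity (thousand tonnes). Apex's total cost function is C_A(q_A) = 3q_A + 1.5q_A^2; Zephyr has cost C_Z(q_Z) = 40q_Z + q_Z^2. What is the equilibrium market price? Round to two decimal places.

Apex's profit: π_A = (146 - 3Q)q_A - (3q_A + (3/2)q_A²). Setting ∂π_A/∂q_A = 0: 143 - 9q_A - 3(q_Z) = 0.
Zephyr's profit: π_Z = (146 - 3Q)q_Z - (40q_Z + q_Z²). Setting ∂π_Z/∂q_Z = 0: 106 - 8q_Z - 3(q_A) = 0.
Best responses: q_A = (143 - 3q_Z)/9, q_Z = (106 - 3q_A)/8.
Solving the pair: q_A = 118/9, q_Z = 25/3.
Total output Q = 193/9, so price P = 146 - 3·(193/9) = 245/3.

81.67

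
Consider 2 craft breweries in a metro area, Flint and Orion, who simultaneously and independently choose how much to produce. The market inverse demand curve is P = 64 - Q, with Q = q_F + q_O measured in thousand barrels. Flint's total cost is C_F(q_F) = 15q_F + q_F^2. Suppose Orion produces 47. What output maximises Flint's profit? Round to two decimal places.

0.50

With the rival's output fixed at 47, Flint's profit is π_F = (64 - 47 - q_F)q_F - (15q_F + q_F²) = (17 - q_F)q_F - (15q_F + q_F²).
∂π_F/∂q_F = 2 - 4q_F = 0, so q_F = 1/2.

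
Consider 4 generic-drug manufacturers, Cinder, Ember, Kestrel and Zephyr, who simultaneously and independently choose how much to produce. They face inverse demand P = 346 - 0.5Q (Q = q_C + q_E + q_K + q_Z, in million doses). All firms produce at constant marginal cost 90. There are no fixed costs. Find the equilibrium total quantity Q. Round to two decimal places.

409.60

Each firm earns π_i = (346 - 0.5Q)q_i - 90q_i.
First-order condition (treating rivals' output as given): 256 - q_i - (1/2)·Σ_{j≠i} q_j = 0.
By symmetry each firm produces the same amount; substituting Σ_{j≠i} q_j = 3q_i yields q_i = 256/(5/2) = 512/5.
Total output Q = 512/5 + 512/5 + 512/5 + 512/5 = 409.6000.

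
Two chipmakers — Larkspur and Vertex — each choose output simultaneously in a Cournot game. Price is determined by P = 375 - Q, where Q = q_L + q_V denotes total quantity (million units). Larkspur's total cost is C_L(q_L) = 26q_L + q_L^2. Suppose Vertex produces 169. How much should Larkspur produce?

45

With the rival's output fixed at 169, Larkspur's profit is π_L = (375 - 169 - q_L)q_L - (26q_L + q_L²) = (206 - q_L)q_L - (26q_L + q_L²).
∂π_L/∂q_L = 180 - 4q_L = 0, so q_L = 45.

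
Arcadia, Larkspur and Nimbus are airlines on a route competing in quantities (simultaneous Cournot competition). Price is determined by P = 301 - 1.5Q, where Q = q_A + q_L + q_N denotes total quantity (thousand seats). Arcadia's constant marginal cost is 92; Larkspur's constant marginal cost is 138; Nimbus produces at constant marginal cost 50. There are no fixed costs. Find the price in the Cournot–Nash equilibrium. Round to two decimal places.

145.25

Arcadia's profit: π_A = (301 - 1.5Q)q_A - (92q_A). Setting ∂π_A/∂q_A = 0: 209 - 3q_A - (3/2)(q_L + q_N) = 0.
Larkspur's first-order condition: 163 - 3q_L - (3/2)(q_A + q_N) = 0.
Nimbus's first-order condition: 251 - 3q_N - (3/2)(q_A + q_L) = 0.
Adding the 3 conditions: 623 − 3Q − 3Q = 0, i.e. Q = 623/6.
Back-substituting: q_A = (209 − 623/4)/(3/2) = 71/2, q_L = (163 − 623/4)/(3/2) = 29/6, q_N = (251 − 623/4)/(3/2) = 127/2.
Total output Q = 623/6, so price P = 301 - (3/2)·(623/6) = 581/4.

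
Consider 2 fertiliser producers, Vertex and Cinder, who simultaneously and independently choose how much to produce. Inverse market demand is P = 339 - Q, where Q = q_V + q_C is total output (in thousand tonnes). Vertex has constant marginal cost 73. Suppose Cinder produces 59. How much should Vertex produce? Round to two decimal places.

103.50

With the rival's output fixed at 59, Vertex's profit is π_V = (339 - 59 - q_V)q_V - (73q_V) = (280 - q_V)q_V - (73q_V).
∂π_V/∂q_V = 207 - 2q_V = 0, so q_V = 207/2.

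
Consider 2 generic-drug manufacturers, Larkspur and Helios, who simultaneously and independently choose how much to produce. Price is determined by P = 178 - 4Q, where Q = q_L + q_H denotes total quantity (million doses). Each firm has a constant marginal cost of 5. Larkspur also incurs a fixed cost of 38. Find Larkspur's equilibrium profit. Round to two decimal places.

793.36

Each firm earns π_i = (178 - 4Q)q_i - 5q_i.
First-order condition (treating rivals' output as given): 173 - 8q_i - 4q_j = 0.
With identical firms every q_j equals q_i, so q_j = q_i and 173 = 12q_i, giving q_i = 173/12.
Price P = 178 - 4·(173/6) = 188/3.
Larkspur's profit: (188/3 - 5)·(173/12) - 38 = 793.3611.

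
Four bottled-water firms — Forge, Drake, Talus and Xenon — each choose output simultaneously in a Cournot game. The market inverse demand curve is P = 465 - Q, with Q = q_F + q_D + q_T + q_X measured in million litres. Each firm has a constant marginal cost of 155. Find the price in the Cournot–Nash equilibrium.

217

A representative firm's profit is π_i = q_i(465 - Q) - 155q_i.
First-order condition (treating rivals' output as given): 310 - 2q_i - Σ_{j≠i} q_j = 0.
With identical firms every q_j equals q_i, so Σ_{j≠i} q_j = 3q_i and 310 = 5q_i, giving q_i = 62.
Total output Q = 248, so price P = 465 - 248 = 217.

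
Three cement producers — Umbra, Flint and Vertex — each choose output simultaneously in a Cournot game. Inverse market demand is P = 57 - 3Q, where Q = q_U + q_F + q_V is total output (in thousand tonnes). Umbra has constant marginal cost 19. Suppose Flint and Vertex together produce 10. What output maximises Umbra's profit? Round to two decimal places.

1.33

With rivals' combined output fixed at 10, Umbra's profit is π_U = (57 - 3·10 - 3q_U)q_U - (19q_U) = (27 - 3q_U)q_U - (19q_U).
∂π_U/∂q_U = 8 - 6q_U = 0, so q_U = 4/3.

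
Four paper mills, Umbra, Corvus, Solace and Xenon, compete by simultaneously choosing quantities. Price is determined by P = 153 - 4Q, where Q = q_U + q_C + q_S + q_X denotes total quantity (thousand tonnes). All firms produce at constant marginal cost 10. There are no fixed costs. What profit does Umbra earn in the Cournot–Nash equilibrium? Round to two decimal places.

A representative firm's profit is π_i = q_i(153 - 4Q) - 10q_i.
First-order condition (treating rivals' output as given): 143 - 8q_i - 4·Σ_{j≠i} q_j = 0.
With identical firms every q_j equals q_i, so Σ_{j≠i} q_j = 3q_i and 143 = 20q_i, giving q_i = 143/20.
Price P = 153 - 4·(143/5) = 193/5.
Umbra's profit: (193/5 - 10)·(143/20) = 204.4900.

204.49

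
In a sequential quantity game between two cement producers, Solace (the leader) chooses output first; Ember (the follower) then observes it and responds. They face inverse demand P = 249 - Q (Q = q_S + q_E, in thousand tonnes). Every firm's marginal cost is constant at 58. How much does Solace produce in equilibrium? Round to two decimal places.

Solve by backward induction. Given q_S, the follower Ember maximises π_E = (249 - q_S - q_E)q_E - 58q_E.
Setting the follower's marginal profit to zero, 191 - q_S - 2q_E = 0, i.e. q_E = (191 - q_S)/2.
The leader anticipates this reaction. Substituting into P = 249 - Q gives P = 307/2 - (1/2)q_S, so π_S = (307/2 - (1/2)q_S)q_S - 58q_S.
Maximising: ∂π_S/∂q_S = 191/2 - q_S = 0, giving q_S = 191/2.
Then q_E = (191 - 191/2)/2 = 191/4.

95.50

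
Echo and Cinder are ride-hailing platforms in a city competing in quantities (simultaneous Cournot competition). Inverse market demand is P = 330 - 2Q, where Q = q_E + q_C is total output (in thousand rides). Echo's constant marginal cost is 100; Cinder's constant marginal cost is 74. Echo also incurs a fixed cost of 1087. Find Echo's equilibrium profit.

Echo's profit: π_E = (330 - 2Q)q_E - (100q_E). Setting ∂π_E/∂q_E = 0: 230 - 4q_E - 2(q_C) = 0.
Cinder's profit: π_C = (330 - 2Q)q_C - (74q_C). Setting ∂π_C/∂q_C = 0: 256 - 4q_C - 2(q_E) = 0.
Rearranging gives the reaction functions q_E = (230 - 2q_C)/4 and q_C = (256 - 2q_E)/4.
Solving the pair: q_E = 34, q_C = 47.
Price P = 330 - 2·81 = 168.
Echo's profit: (168 - 100)·34 - 1087 = 1225.

1225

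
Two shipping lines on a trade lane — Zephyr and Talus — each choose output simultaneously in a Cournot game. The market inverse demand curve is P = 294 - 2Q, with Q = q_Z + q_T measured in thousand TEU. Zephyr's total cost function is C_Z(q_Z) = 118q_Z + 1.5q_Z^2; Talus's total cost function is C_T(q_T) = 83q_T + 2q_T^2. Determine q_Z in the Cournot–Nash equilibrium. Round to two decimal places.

18.96

Zephyr's profit: π_Z = (294 - 2Q)q_Z - (118q_Z + (3/2)q_Z²). Setting ∂π_Z/∂q_Z = 0: 176 - 7q_Z - 2(q_T) = 0.
Talus's first-order condition: 211 - 8q_T - 2(q_Z) = 0.
Best responses: q_Z = (176 - 2q_T)/7, q_T = (211 - 2q_Z)/8.
Substituting one into the other gives q_Z = 493/26 and q_T = 1125/52.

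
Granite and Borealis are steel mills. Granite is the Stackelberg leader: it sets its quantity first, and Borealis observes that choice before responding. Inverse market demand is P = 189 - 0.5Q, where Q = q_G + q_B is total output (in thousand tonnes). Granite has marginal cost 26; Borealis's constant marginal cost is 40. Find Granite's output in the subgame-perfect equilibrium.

177

Solve by backward induction. Given q_G, the follower Borealis maximises π_B = (189 - (1/2)q_G - (1/2)q_B)q_B - 40q_B.
Setting the follower's marginal profit to zero, 149 - (1/2)q_G - q_B = 0, i.e. q_B = (149 - (1/2)q_G).
Granite substitutes q_B(q_G) into its own profit: π_G = q_G(189 - (1/2)q_G - (149 - (1/2)q_G)/2) - 26q_G = (229/2 - (1/4)q_G)q_G - 26q_G.
Leader FOC: 177/2 - (1/2)q_G = 0, so q_G = 177.
Then q_B = (149 - (1/2)·177) = 121/2.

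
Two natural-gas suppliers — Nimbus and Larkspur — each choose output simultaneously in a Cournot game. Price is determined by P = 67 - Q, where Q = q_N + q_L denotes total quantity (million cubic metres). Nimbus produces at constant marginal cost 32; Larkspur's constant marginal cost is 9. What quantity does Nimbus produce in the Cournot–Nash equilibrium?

Nimbus's profit: π_N = (67 - Q)q_N - (32q_N). Setting ∂π_N/∂q_N = 0: 35 - 2q_N - (q_L) = 0.
Larkspur's first-order condition: 58 - 2q_L - (q_N) = 0.
So q_N = (35 - q_L)/2 and q_L = (58 - q_N)/2.
Solving the pair: q_N = 4, q_L = 27.

4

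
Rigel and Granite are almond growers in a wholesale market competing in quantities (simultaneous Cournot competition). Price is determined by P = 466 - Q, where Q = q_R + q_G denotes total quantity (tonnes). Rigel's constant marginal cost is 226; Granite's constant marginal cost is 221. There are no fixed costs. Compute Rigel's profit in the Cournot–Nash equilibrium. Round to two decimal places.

Rigel's profit: π_R = (466 - Q)q_R - (226q_R). Setting ∂π_R/∂q_R = 0: 240 - 2q_R - (q_G) = 0.
Granite's profit: π_G = (466 - Q)q_G - (221q_G). Setting ∂π_G/∂q_G = 0: 245 - 2q_G - (q_R) = 0.
So q_R = (240 - q_G)/2 and q_G = (245 - q_R)/2.
Solving the pair: q_R = 235/3, q_G = 250/3.
Price P = 466 - 485/3 = 913/3.
Rigel's profit: (913/3 - 226)·(235/3) = 6136.1111.

6136.11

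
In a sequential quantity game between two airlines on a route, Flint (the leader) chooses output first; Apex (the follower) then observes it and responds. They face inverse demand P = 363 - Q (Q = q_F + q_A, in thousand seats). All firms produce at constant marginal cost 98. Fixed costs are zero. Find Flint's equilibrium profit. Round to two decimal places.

8778.13

The follower Apex best-responds to any q_F: π_A = (363 - Q)q_A - 98q_A.
∂π_A/∂q_A = 265 - q_F - 2q_A = 0 gives the reaction function q_A = (265 - q_F)/2.
The leader anticipates this reaction. Substituting into P = 363 - Q gives P = 461/2 - (1/2)q_F, so π_F = (461/2 - (1/2)q_F)q_F - 98q_F.
Leader FOC: 265/2 - q_F = 0, so q_F = 265/2.
Then q_A = (265 - 265/2)/2 = 265/4.
Price P = 363 - 795/4 = 657/4.
Flint's profit: (657/4 - 98)·(265/2) = 8778.1250.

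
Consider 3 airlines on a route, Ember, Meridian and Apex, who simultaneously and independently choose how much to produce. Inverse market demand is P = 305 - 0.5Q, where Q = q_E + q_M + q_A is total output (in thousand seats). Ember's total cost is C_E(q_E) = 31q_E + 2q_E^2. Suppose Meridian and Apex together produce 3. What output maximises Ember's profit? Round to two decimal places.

54.50

With rivals' combined output fixed at 3, Ember's profit is π_E = (305 - (1/2)·3 - (1/2)q_E)q_E - (31q_E + 2q_E²) = (607/2 - (1/2)q_E)q_E - (31q_E + 2q_E²).
∂π_E/∂q_E = 545/2 - 5q_E = 0, so q_E = 109/2.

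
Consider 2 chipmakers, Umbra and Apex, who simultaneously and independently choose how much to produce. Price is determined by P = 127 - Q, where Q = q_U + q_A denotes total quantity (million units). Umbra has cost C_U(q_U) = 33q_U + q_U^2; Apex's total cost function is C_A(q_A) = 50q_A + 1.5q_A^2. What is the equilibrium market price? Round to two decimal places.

Umbra's profit: π_U = (127 - Q)q_U - (33q_U + q_U²). Setting ∂π_U/∂q_U = 0: 94 - 4q_U - (q_A) = 0.
Apex's first-order condition: 77 - 5q_A - (q_U) = 0.
So q_U = (94 - q_A)/4 and q_A = (77 - q_U)/5.
Substituting one into the other gives q_U = 393/19 and q_A = 214/19.
Total output Q = 607/19, so price P = 127 - 607/19 = 1806/19.

95.05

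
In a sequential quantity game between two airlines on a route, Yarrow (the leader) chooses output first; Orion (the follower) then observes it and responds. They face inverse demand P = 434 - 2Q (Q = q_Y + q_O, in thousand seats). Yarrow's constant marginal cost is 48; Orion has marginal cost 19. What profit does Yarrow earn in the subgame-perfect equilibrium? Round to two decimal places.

The follower Orion best-responds to any q_Y: π_O = (434 - 2Q)q_O - 19q_O.
∂π_O/∂q_O = 415 - 2q_Y - 4q_O = 0 gives the reaction function q_O = (415 - 2q_Y)/4.
Yarrow substitutes q_O(q_Y) into its own profit: π_Y = q_Y(434 - 2q_Y - (415 - 2q_Y)/2) - 48q_Y = (453/2 - q_Y)q_Y - 48q_Y.
Leader FOC: 357/2 - 2q_Y = 0, so q_Y = 357/4.
Then q_O = (415 - 2·(357/4))/4 = 473/8.
Price P = 434 - 2·(1187/8) = 549/4.
Yarrow's profit: (549/4 - 48)·(357/4) = 7965.5625.

7965.56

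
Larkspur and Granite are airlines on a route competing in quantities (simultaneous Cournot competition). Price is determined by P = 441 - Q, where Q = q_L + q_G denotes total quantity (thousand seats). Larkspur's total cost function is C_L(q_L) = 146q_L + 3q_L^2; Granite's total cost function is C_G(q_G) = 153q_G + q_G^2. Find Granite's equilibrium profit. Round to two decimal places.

Larkspur's profit: π_L = (441 - Q)q_L - (146q_L + 3q_L²). Setting ∂π_L/∂q_L = 0: 295 - 8q_L - (q_G) = 0.
Granite's first-order condition: 288 - 4q_G - (q_L) = 0.
Best responses: q_L = (295 - q_G)/8, q_G = (288 - q_L)/4.
Substituting one into the other gives q_L = 892/31 and q_G = 64.8065.
Price P = 441 - 93.5806 = 347.4194.
Granite's profit: 347.4194·64.8065 - 153·64.8065 - 64.8065² = 8399.7523.

8399.75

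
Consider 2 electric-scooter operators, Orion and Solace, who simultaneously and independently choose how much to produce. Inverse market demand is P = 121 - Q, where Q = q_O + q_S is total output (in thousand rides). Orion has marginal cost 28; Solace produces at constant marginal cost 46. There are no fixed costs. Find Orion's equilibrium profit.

Orion's profit: π_O = (121 - Q)q_O - (28q_O). Setting ∂π_O/∂q_O = 0: 93 - 2q_O - (q_S) = 0.
Solace's first-order condition: 75 - 2q_S - (q_O) = 0.
Best responses: q_O = (93 - q_S)/2, q_S = (75 - q_O)/2.
Substituting one into the other gives q_O = 37 and q_S = 19.
Price P = 121 - 56 = 65.
Orion's profit: (65 - 28)·37 = 1369.

1369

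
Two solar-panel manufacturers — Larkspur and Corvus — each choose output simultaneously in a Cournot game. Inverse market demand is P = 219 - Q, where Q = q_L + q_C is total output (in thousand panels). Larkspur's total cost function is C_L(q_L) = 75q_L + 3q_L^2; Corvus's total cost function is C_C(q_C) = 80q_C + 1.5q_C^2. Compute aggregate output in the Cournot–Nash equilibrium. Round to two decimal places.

39.72

Larkspur's profit: π_L = (219 - Q)q_L - (75q_L + 3q_L²). Setting ∂π_L/∂q_L = 0: 144 - 8q_L - (q_C) = 0.
Corvus's first-order condition: 139 - 5q_C - (q_L) = 0.
So q_L = (144 - q_C)/8 and q_C = (139 - q_L)/5.
Substituting one into the other gives q_L = 581/39 and q_C = 968/39.
Total output Q = 581/39 + 968/39 = 1549/39.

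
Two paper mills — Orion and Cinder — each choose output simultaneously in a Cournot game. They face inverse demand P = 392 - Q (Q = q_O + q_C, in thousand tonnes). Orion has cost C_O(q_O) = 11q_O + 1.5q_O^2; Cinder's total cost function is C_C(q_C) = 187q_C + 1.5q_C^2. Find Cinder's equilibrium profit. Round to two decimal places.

1800.07

Orion's profit: π_O = (392 - Q)q_O - (11q_O + (3/2)q_O²). Setting ∂π_O/∂q_O = 0: 381 - 5q_O - (q_C) = 0.
Cinder's first-order condition: 205 - 5q_C - (q_O) = 0.
Best responses: q_O = (381 - q_C)/5, q_C = (205 - q_O)/5.
Substituting one into the other gives q_O = 425/6 and q_C = 161/6.
Price P = 392 - 293/3 = 883/3.
Cinder's profit: (883/3)·(161/6) - 187·(161/6) - (3/2)(161/6)² = 1800.0694.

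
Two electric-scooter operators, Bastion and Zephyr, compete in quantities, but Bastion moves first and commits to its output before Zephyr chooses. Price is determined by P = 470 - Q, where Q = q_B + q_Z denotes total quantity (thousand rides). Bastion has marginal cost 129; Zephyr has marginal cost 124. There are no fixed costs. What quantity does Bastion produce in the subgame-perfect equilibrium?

168

The follower Zephyr best-responds to any q_B: π_Z = (470 - Q)q_Z - 124q_Z.
Follower FOC: 346 - q_B - 2q_Z = 0, so q_Z(q_B) = (346 - q_B)/2.
The leader anticipates this reaction. Substituting into P = 470 - Q gives P = 297 - (1/2)q_B, so π_B = (297 - (1/2)q_B)q_B - 129q_B.
The leader's first-order condition 168 - q_B = 0 yields q_B = 168.
Then q_Z = (346 - 168)/2 = 89.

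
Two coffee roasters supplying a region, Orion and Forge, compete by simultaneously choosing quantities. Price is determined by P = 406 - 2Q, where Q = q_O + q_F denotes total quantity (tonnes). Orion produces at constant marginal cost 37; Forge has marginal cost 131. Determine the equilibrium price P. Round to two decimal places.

Orion's profit: π_O = (406 - 2Q)q_O - (37q_O). Setting ∂π_O/∂q_O = 0: 369 - 4q_O - 2(q_F) = 0.
Forge's first-order condition: 275 - 4q_F - 2(q_O) = 0.
Best responses: q_O = (369 - 2q_F)/4, q_F = (275 - 2q_O)/4.
Solving the pair: q_O = 463/6, q_F = 181/6.
Total output Q = 322/3, so price P = 406 - 2·(322/3) = 574/3.

191.33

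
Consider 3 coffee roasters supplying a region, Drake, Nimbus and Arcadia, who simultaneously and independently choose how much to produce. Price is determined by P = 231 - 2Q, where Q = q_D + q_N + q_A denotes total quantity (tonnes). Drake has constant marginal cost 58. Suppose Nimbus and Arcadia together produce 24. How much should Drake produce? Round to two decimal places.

With rivals' combined output fixed at 24, Drake's profit is π_D = (231 - 2·24 - 2q_D)q_D - (58q_D) = (183 - 2q_D)q_D - (58q_D).
∂π_D/∂q_D = 125 - 4q_D = 0, so q_D = 125/4.

31.25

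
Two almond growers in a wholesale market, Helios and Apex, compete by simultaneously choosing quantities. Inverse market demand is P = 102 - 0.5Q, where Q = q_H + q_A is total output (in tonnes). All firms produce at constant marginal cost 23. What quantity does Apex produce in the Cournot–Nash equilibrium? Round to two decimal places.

A representative firm's profit is π_i = q_i(102 - 0.5Q) - 23q_i.
Setting ∂π_i/∂q_i = 0 with rivals' quantities fixed: 79 - q_i - (1/2)q_j = 0.
With identical firms every q_j equals q_i, so q_j = q_i and 79 = (3/2)q_i, giving q_i = 158/3.

52.67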